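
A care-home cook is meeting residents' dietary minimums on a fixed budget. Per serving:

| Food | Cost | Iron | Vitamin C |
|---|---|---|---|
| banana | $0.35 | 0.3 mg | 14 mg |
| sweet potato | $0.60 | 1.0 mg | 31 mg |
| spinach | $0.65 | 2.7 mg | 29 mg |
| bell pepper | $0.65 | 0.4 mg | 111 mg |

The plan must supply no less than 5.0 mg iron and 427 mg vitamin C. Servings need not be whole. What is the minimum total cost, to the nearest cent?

banana only: max(5.0/0.3, 427/14) = 30.5 servings → $10.68.
sweet potato only: max(5.0/1.0, 427/31) = 13.77 servings → $8.26.
spinach only: max(5.0/2.7, 427/29) = 14.72 servings → $9.57.
bell pepper only: max(5.0/0.4, 427/111) = 12.5 servings → $8.12.
banana + sweet potato with both targets exact would need a negative amount; discard.
banana + spinach: the both-tight solution has a negative serving — not a feasible corner.
banana + bell pepper with both tight: 13.87 servings and 2.097 servings → $6.22.
sweet potato + spinach: intersection lies outside the first quadrant.
sweet potato + bell pepper with both tight: 3.897 servings and 2.759 servings → $4.13.
spinach + bell pepper with both tight: 1.334 servings and 3.498 servings → $3.14.
So the least-cost plan costs $3.14.

$3.14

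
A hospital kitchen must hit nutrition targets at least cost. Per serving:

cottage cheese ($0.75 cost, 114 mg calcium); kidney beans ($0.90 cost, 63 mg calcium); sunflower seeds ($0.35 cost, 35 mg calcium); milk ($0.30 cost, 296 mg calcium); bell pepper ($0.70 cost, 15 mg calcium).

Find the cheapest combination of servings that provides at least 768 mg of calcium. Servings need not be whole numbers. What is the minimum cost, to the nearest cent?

$0.78

Cost per mg of calcium: milk $0.0010, cottage cheese $0.0066, sunflower seeds $0.0100, kidney beans $0.0143, bell pepper $0.0467.
With no serving limits, use only milk: 768 mg / 296 mg = 2.595 servings × $0.30 = $0.78.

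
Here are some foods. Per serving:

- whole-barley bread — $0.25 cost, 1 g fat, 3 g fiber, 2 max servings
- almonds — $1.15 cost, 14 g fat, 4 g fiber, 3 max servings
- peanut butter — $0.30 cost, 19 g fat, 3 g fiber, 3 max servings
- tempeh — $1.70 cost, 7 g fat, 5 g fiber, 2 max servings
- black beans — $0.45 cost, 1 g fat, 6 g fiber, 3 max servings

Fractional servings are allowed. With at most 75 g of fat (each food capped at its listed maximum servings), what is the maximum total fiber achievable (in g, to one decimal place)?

48.2 g

Fiber per g fat: black beans 6, whole-barley bread 3, tempeh 0.7143, almonds 0.2857, peanut butter 0.1579.
Take 3 servings of black beans: uses 3 g fat, +18.0 g fiber (running total 18.0 g).
Take 2 servings of whole-barley bread: uses 2 g fat, +6.0 g fiber (running total 24.0 g).
Take 2 servings of tempeh: uses 14 g fat, +10.0 g fiber (running total 34.0 g).
Take 3 servings of almonds: uses 42 g fat, +12.0 g fiber (running total 46.0 g).
Take 0.7368 servings of peanut butter: uses 14 g fat, +2.2 g fiber (running total 48.2 g).
Greedy by best ratio exhausts the fat allowance optimally: 48.2 g.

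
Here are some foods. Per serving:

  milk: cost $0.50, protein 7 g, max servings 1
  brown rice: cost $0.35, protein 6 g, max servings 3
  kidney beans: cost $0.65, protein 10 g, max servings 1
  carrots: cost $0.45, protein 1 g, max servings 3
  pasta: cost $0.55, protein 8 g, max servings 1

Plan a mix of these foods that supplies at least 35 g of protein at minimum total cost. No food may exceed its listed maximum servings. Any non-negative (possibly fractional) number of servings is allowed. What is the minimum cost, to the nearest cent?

Cost per g of protein: brown rice $0.0583, kidney beans $0.0650, pasta $0.0688, milk $0.0714, carrots $0.4500.
Take 3 servings of brown rice: +18.0 g protein for $1.05 (total $1.05, still need 17.0 g).
Take 1 serving of kidney beans: +10.0 g protein for $0.65 (total $1.70, still need 7.0 g).
Take 0.875 servings of pasta: +7.0 g protein for $0.48 (total $2.18, still need 0.0 g).
Greedy by cheapest-per-g is optimal for a single linear constraint, so the minimum cost is $2.18.

$2.18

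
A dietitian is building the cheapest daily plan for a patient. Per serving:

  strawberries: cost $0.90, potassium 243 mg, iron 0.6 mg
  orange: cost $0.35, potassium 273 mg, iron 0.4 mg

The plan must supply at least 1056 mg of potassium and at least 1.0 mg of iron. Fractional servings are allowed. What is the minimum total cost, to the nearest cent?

$1.35

Two binding constraints pin down two serving amounts, so the optimal mix uses at most two foods. The candidates are each food alone (scaled to the tighter of potassium/iron) and each pair with both constraints tight.
strawberries only: max(1056/243, 1.0/0.6) = 4.346 servings → $3.91.
orange only: max(1056/273, 1.0/0.4) = 3.868 servings → $1.35.
strawberries + orange: the both-tight solution has a negative serving — not a feasible corner.
So the least-cost plan costs $1.35.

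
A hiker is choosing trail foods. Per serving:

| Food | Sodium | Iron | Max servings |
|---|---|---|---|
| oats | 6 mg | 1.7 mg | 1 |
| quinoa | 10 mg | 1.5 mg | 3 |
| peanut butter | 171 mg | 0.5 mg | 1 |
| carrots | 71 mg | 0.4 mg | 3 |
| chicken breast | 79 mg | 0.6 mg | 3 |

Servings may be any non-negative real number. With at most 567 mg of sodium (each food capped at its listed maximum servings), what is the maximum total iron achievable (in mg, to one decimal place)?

Iron per mg sodium: oats 0.2833, quinoa 0.15, chicken breast 0.007595, carrots 0.005634, peanut butter 0.002924.
Take 1 serving of oats: uses 6 mg sodium, +1.7 mg iron (running total 1.7 mg).
Take 3 servings of quinoa: uses 30 mg sodium, +4.5 mg iron (running total 6.2 mg).
Take 3 servings of chicken breast: uses 237 mg sodium, +1.8 mg iron (running total 8.0 mg).
Take 3 servings of carrots: uses 213 mg sodium, +1.2 mg iron (running total 9.2 mg).
Take 0.4737 servings of peanut butter: uses 81 mg sodium, +0.2 mg iron (running total 9.4 mg).
Filling greedily by iron-per-mg sodium is optimal for one linear limit, giving 9.4 mg.

9.4 mg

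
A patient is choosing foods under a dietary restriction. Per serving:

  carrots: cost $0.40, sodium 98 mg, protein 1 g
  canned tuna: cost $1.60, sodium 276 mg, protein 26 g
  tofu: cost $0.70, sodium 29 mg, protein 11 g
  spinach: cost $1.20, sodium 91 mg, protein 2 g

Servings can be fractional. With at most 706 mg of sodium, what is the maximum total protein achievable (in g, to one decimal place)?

Protein per mg sodium: tofu 0.3793, canned tuna 0.0942, spinach 0.02198, carrots 0.0102.
With no serving limits, spend the whole sodium allowance on tofu: 706 mg / 29 mg × 11 g = 267.8 g.

267.8 g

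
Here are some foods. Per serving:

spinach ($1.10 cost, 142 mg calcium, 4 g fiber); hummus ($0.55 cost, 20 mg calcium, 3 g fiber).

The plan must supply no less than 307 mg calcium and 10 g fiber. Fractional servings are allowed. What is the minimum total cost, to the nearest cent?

Minimising a linear cost over {calcium ≥ 307, fiber ≥ 10, servings ≥ 0} — the optimum is at a vertex, using one or two foods.
spinach only: max(307/142, 10/4) = 2.5 servings → $2.75.
hummus only: max(307/20, 10/3) = 15.35 servings → $8.44.
spinach + hummus with both tight: 2.084 servings and 0.5549 servings → $2.60.
Cheapest feasible corner: $2.60.

$2.60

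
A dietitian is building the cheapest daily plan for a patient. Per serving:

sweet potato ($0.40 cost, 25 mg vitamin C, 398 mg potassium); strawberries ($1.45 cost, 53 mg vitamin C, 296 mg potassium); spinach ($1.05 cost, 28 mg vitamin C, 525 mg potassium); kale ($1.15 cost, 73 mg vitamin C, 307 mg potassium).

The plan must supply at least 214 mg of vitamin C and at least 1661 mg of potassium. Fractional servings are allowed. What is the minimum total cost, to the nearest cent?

$3.39

With two linear requirements the optimum uses one or two foods; enumerate the corners.
sweet potato only: max(214/25, 1661/398) = 8.56 servings → $3.42.
strawberries only: max(214/53, 1661/296) = 5.611 servings → $8.14.
spinach only: max(214/28, 1661/525) = 7.643 servings → $8.03.
kale only: max(214/73, 1661/307) = 5.41 servings → $6.22.
sweet potato + strawberries with both tight: 1.803 servings and 3.187 servings → $5.34.
sweet potato + spinach: intersection lies outside the first quadrant.
sweet potato + kale with both tight: 2.599 servings and 2.042 servings → $3.39.
strawberries + spinach with both tight: 3.37 servings and 1.264 servings → $6.21.
strawberries + kale: intersection lies outside the first quadrant.
spinach + kale with both tight: 1.869 servings and 2.215 servings → $4.51.
The minimum over all feasible corners is $3.39.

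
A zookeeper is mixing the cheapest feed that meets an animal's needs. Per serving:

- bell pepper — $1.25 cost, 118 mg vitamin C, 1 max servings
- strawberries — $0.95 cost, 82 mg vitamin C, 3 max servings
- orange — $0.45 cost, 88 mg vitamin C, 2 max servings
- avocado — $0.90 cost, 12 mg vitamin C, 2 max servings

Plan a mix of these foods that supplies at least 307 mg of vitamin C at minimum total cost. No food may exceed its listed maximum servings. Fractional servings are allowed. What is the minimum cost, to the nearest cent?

Cost per mg of vitamin C: orange $0.0051, bell pepper $0.0106, strawberries $0.0116, avocado $0.0750.
Take 2 servings of orange: +176.0 mg vitamin C for $0.90 (total $0.90, still need 131.0 mg).
Take 1 serving of bell pepper: +118.0 mg vitamin C for $1.25 (total $2.15, still need 13.0 mg).
Take 0.1585 servings of strawberries: +13.0 mg vitamin C for $0.15 (total $2.30, still need 0.0 mg).
Greedy by cheapest-per-mg is optimal for a single linear constraint, so the minimum cost is $2.30.

$2.30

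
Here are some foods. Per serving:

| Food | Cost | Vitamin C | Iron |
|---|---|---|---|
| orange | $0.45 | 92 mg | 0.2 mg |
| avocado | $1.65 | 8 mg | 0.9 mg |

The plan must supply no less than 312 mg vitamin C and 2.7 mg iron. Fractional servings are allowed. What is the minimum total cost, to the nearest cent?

A basic optimal solution has at most two foods positive. Try each food alone and each pair with both targets met exactly.
orange only: max(312/92, 2.7/0.2) = 13.5 servings → $6.08.
avocado only: max(312/8, 2.7/0.9) = 39 servings → $64.35.
orange + avocado with both tight: 3.192 servings and 2.291 servings → $5.22.
Cheapest feasible corner: $5.22.

$5.22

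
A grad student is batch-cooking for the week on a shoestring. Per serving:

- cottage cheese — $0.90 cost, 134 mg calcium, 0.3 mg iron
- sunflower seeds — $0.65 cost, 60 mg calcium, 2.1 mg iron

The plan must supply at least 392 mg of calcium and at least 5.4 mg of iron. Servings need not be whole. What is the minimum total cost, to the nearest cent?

Two binding constraints pin down two serving amounts, so the optimal mix uses at most two foods. The candidates are each food alone (scaled to the tighter of calcium/iron) and each pair with both constraints tight.
cottage cheese only: max(392/134, 5.4/0.3) = 18 servings → $16.20.
sunflower seeds only: max(392/60, 5.4/2.1) = 6.533 servings → $4.25.
cottage cheese + sunflower seeds with both tight: 1.895 servings and 2.301 servings → $3.20.
So the least-cost plan costs $3.20.

$3.20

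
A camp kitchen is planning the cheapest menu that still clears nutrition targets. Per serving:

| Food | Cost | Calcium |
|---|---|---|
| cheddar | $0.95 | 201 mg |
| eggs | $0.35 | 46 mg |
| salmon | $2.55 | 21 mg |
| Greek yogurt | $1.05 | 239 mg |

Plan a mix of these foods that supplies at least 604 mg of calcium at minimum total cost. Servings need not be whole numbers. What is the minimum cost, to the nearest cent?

$2.65

Cost per mg of calcium: Greek yogurt $0.0044, cheddar $0.0047, eggs $0.0076, salmon $0.1214.
With no serving limits, use only Greek yogurt: 604 mg / 239 mg = 2.527 servings × $1.05 = $2.65.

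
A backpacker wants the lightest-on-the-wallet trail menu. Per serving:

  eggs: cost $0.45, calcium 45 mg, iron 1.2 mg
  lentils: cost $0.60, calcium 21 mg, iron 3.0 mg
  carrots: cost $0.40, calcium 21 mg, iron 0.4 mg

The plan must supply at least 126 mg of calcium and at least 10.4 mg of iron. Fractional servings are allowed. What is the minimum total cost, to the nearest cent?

eggs only: max(126/45, 10.4/1.2) = 8.667 servings → $3.90.
lentils only: max(126/21, 10.4/3.0) = 6 servings → $3.60.
carrots only: max(126/21, 10.4/0.4) = 26 servings → $10.40.
eggs + lentils with both tight: 1.454 servings and 2.885 servings → $2.39.
eggs + carrots with both targets exact would need a negative amount; discard.
lentils + carrots with both tight: 3.077 servings and 2.923 servings → $3.02.
So the least-cost plan costs $2.39.

$2.39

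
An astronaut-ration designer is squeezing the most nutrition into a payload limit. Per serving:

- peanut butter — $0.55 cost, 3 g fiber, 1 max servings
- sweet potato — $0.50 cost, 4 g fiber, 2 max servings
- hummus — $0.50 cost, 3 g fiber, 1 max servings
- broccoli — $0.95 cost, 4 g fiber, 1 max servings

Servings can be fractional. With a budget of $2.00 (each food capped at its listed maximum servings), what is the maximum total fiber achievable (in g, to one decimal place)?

13.7 g

Fiber per dollar: sweet potato 8, hummus 6, peanut butter 5.455, broccoli 4.211.
Take 2 servings of sweet potato: spends $1.00, +8.0 g fiber (running total 8.0 g).
Take 1 serving of hummus: spends $0.50, +3.0 g fiber (running total 11.0 g).
Take 0.9091 servings of peanut butter: spends $0.50, +2.7 g fiber (running total 13.7 g).
Filling greedily by fiber-per-dollar is optimal for one linear limit, giving 13.7 g.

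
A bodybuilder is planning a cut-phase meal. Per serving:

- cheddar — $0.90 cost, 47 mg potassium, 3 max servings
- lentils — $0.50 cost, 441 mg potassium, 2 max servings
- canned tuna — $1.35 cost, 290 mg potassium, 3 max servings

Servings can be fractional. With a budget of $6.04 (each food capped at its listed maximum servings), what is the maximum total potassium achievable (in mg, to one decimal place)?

1803.7 mg

Potassium per dollar: lentils 882, canned tuna 214.8, cheddar 52.22.
Take 2 servings of lentils: spends $1.00, +882.0 mg potassium (running total 882.0 mg).
Take 3 servings of canned tuna: spends $4.05, +870.0 mg potassium (running total 1752.0 mg).
Take 1.1 servings of cheddar: spends $0.99, +51.7 mg potassium (running total 1803.7 mg).
Filling greedily by potassium-per-dollar is optimal for one linear limit, giving 1803.7 mg.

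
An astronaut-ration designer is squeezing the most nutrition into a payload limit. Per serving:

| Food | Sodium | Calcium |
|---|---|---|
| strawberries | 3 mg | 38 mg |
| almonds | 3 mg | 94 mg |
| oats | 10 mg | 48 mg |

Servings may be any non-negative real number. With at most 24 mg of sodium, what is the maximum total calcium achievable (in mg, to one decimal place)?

Calcium per mg sodium: almonds 31.33, strawberries 12.67, oats 4.8.
With no serving limits, spend the whole sodium allowance on almonds: 24 mg / 3 mg × 94 mg = 752.0 mg.

752.0 mg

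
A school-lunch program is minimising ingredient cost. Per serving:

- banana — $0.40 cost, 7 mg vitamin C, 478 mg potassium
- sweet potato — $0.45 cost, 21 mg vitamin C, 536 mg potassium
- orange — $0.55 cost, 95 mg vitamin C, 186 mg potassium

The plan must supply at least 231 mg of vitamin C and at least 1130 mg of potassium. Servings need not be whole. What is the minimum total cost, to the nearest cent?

Two binding constraints pin down two serving amounts, so the optimal mix uses at most two foods. The candidates are each food alone (scaled to the tighter of vitamin C/potassium) and each pair with both constraints tight.
banana only: max(231/7, 1130/478) = 33 servings → $13.20.
sweet potato only: max(231/21, 1130/536) = 11 servings → $4.95.
orange only: max(231/95, 1130/186) = 6.075 servings → $3.34.
banana + sweet potato with both targets exact would need a negative amount; discard.
banana + orange with both tight: 1.46 servings and 2.324 servings → $1.86.
sweet potato + orange with both tight: 1.369 servings and 2.129 servings → $1.79.
The minimum over all feasible corners is $1.79.

$1.79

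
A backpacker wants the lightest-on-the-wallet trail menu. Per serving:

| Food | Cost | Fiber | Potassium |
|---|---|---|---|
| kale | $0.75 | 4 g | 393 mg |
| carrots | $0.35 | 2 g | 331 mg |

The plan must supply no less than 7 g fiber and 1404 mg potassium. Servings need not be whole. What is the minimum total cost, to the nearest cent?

With two linear requirements the optimum uses one or two foods; enumerate the corners.
kale only: max(7/4, 1404/393) = 3.573 servings → $2.68.
carrots only: max(7/2, 1404/331) = 4.242 servings → $1.48.
kale + carrots: intersection lies outside the first quadrant.
The minimum over all feasible corners is $1.48.

$1.48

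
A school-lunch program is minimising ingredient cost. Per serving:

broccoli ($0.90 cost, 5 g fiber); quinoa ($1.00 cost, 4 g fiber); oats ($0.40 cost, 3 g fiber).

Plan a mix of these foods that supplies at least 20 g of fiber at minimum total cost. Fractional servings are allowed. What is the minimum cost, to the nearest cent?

Cost per g of fiber: oats $0.1333, broccoli $0.1800, quinoa $0.2500.
With no serving limits, use only oats: 20 g / 3 g = 6.667 servings × $0.40 = $2.67.

$2.67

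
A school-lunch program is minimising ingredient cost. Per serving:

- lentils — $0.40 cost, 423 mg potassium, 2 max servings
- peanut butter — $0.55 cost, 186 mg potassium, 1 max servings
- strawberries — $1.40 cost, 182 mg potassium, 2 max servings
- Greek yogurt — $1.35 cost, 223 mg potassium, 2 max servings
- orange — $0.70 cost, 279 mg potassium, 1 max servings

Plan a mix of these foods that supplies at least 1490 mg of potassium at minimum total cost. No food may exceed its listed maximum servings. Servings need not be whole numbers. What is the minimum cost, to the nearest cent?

Cost per mg of potassium: lentils $0.0009, orange $0.0025, peanut butter $0.0030, Greek yogurt $0.0061, strawberries $0.0077.
Take 2 servings of lentils: +846.0 mg potassium for $0.80 (total $0.80, still need 644.0 mg).
Take 1 serving of orange: +279.0 mg potassium for $0.70 (total $1.50, still need 365.0 mg).
Take 1 serving of peanut butter: +186.0 mg potassium for $0.55 (total $2.05, still need 179.0 mg).
Take 0.8027 servings of Greek yogurt: +179.0 mg potassium for $1.08 (total $3.13, still need 0.0 mg).
Greedy by cheapest-per-mg is optimal for a single linear constraint, so the minimum cost is $3.13.

$3.13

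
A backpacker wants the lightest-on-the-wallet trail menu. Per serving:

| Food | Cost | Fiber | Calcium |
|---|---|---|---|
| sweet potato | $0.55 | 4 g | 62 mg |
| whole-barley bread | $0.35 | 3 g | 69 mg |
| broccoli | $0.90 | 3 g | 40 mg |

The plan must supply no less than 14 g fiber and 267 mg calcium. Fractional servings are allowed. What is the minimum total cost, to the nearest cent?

$1.63

A basic optimal solution has at most two foods positive. Try each food alone and each pair with both targets met exactly.
sweet potato only: max(14/4, 267/62) = 4.306 servings → $2.37.
whole-barley bread only: max(14/3, 267/69) = 4.667 servings → $1.63.
broccoli only: max(14/3, 267/40) = 6.675 servings → $6.01.
sweet potato + whole-barley bread with both tight: 1.833 servings and 2.222 servings → $1.79.
sweet potato + broccoli: the both-tight solution has a negative serving — not a feasible corner.
whole-barley bread + broccoli with both tight: 2.77 servings and 1.897 servings → $2.68.
Cheapest feasible corner: $1.63.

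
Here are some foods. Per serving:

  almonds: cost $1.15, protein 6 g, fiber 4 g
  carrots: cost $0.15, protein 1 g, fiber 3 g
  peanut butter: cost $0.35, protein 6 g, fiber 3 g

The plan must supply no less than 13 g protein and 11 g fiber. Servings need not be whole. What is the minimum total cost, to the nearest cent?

$0.92

Check every corner: each single food scaled to meet both minima, and each pair solved so both constraints bind.
almonds only: max(13/6, 11/4) = 2.75 servings → $3.16.
carrots only: max(13/1, 11/3) = 13 servings → $1.95.
peanut butter only: max(13/6, 11/3) = 3.667 servings → $1.28.
almonds + carrots with both tight: 2 servings and 1 serving → $2.45.
almonds + peanut butter with both targets exact would need a negative amount; discard.
carrots + peanut butter with both tight: 1.8 servings and 1.867 servings → $0.92.
Cheapest feasible corner: $0.92.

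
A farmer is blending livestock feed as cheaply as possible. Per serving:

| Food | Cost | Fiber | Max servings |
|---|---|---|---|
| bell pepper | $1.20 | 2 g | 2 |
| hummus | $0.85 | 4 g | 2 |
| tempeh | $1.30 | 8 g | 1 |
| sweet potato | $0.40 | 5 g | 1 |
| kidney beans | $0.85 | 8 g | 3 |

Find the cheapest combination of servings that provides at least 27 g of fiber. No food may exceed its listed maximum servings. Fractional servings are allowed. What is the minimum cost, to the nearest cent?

$2.74

Cost per g of fiber: sweet potato $0.0800, kidney beans $0.1062, tempeh $0.1625, hummus $0.2125, bell pepper $0.6000.
Take 1 serving of sweet potato: +5.0 g fiber for $0.40 (total $0.40, still need 22.0 g).
Take 2.75 servings of kidney beans: +22.0 g fiber for $2.34 (total $2.74, still need 0.0 g).
Filling from the cheapest source first is optimal under one linear minimum: $2.74.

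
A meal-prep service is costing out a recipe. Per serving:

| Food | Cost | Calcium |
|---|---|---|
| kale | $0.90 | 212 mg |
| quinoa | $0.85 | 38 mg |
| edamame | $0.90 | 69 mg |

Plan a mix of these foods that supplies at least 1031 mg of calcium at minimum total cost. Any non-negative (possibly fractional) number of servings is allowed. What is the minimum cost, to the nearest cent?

Cost per mg of calcium: kale $0.0042, edamame $0.0130, quinoa $0.0224.
With no serving limits, use only kale: 1031 mg / 212 mg = 4.863 servings × $0.90 = $4.38.

$4.38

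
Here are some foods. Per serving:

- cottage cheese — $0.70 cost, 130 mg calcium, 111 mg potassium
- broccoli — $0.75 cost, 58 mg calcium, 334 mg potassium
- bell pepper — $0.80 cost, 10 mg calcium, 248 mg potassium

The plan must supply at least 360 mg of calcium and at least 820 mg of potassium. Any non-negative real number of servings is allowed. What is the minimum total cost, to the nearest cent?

$2.73

This is a tiny linear program; its minimum lies at a vertex of the feasible set. List the vertices and price them.
cottage cheese only: max(360/130, 820/111) = 7.387 servings → $5.17.
broccoli only: max(360/58, 820/334) = 6.207 servings → $4.66.
bell pepper only: max(360/10, 820/248) = 36 servings → $28.80.
cottage cheese + broccoli with both tight: 1.965 servings and 1.802 servings → $2.73.
cottage cheese + bell pepper with both tight: 2.605 servings and 2.141 servings → $3.54.
broccoli + bell pepper with both targets exact would need a negative amount; discard.
So the least-cost plan costs $2.73.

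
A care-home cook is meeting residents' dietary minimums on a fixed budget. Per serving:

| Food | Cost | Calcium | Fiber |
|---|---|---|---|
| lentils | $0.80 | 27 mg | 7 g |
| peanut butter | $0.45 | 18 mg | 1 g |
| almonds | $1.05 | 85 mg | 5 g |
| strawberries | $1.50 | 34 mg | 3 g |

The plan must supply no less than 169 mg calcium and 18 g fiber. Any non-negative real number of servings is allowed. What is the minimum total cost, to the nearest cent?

$2.78

Two binding constraints pin down two serving amounts, so the optimal mix uses at most two foods. The candidates are each food alone (scaled to the tighter of calcium/fiber) and each pair with both constraints tight.
lentils only: max(169/27, 18/7) = 6.259 servings → $5.01.
peanut butter only: max(169/18, 18/1) = 18 servings → $8.10.
almonds only: max(169/85, 18/5) = 3.6 servings → $3.78.
strawberries only: max(169/34, 18/3) = 6 servings → $9.00.
lentils + peanut butter with both tight: 1.566 servings and 7.04 servings → $4.42.
lentils + almonds with both tight: 1.489 servings and 1.515 servings → $2.78.
lentils + strawberries with both tight: 0.6688 servings and 4.439 servings → $7.19.
peanut butter + almonds: intersection lies outside the first quadrant.
peanut butter + strawberries with both targets exact would need a negative amount; discard.
almonds + strawberries: the both-tight solution has a negative serving — not a feasible corner.
So the least-cost plan costs $2.78.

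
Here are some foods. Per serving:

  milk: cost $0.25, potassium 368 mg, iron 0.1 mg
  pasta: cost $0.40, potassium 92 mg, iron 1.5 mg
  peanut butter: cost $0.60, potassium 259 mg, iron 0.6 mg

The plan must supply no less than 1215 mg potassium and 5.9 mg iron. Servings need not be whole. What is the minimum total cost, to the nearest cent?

$2.10

Two binding constraints pin down two serving amounts, so the optimal mix uses at most two foods. The candidates are each food alone (scaled to the tighter of potassium/iron) and each pair with both constraints tight.
milk only: max(1215/368, 5.9/0.1) = 59 servings → $14.75.
pasta only: max(1215/92, 5.9/1.5) = 13.21 servings → $5.28.
peanut butter only: max(1215/259, 5.9/0.6) = 9.833 servings → $5.90.
milk + pasta with both tight: 2.358 servings and 3.776 servings → $2.10.
milk + peanut butter with both targets exact would need a negative amount; discard.
pasta + peanut butter with both tight: 2.398 servings and 3.839 servings → $3.26.
Cheapest feasible corner: $2.10.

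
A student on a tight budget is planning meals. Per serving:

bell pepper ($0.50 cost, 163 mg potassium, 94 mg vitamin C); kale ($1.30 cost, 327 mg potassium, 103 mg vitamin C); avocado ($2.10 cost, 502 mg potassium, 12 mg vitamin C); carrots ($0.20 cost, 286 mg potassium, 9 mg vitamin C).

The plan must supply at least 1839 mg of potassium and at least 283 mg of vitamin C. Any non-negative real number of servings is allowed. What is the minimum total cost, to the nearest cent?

$2.26

Compare the cost at each extreme point of the feasible region.
bell pepper only: max(1839/163, 283/94) = 11.28 servings → $5.64.
kale only: max(1839/327, 283/103) = 5.624 servings → $7.31.
avocado only: max(1839/502, 283/12) = 23.58 servings → $49.52.
carrots only: max(1839/286, 283/9) = 31.44 servings → $6.29.
bell pepper + kale with both targets exact would need a negative amount; discard.
bell pepper + avocado with both tight: 2.653 servings and 2.802 servings → $7.21.
bell pepper + carrots with both tight: 2.533 servings and 4.986 servings → $2.26.
kale + avocado with both tight: 2.511 servings and 2.027 servings → $7.52.
kale + carrots with both tight: 2.428 servings and 3.654 servings → $3.89.
avocado + carrots: intersection lies outside the first quadrant.
The minimum over all feasible corners is $2.26.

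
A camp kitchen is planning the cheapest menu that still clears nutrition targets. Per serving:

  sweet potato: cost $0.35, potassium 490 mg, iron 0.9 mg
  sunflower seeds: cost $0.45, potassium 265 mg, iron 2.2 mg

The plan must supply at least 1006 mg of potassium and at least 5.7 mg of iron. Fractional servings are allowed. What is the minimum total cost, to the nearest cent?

$1.30

Minimising a linear cost over {potassium ≥ 1006, iron ≥ 5.7, servings ≥ 0} — the optimum is at a vertex, using one or two foods.
sweet potato only: max(1006/490, 5.7/0.9) = 6.333 servings → $2.22.
sunflower seeds only: max(1006/265, 5.7/2.2) = 3.796 servings → $1.71.
sweet potato + sunflower seeds with both tight: 0.837 servings and 2.248 servings → $1.30.
So the least-cost plan costs $1.30.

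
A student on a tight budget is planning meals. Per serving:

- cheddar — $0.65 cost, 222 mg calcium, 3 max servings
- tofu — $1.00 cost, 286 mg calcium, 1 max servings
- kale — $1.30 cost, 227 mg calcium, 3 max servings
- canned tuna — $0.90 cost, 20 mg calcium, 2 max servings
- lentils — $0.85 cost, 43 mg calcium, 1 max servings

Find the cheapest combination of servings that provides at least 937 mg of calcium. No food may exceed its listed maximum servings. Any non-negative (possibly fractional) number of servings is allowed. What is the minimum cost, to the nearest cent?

Cost per mg of calcium: cheddar $0.0029, tofu $0.0035, kale $0.0057, lentils $0.0198, canned tuna $0.0450.
Take 3 servings of cheddar: +666.0 mg calcium for $1.95 (total $1.95, still need 271.0 mg).
Take 0.9476 servings of tofu: +271.0 mg calcium for $0.95 (total $2.90, still need 0.0 mg).
Greedy by cheapest-per-mg is optimal for a single linear constraint, so the minimum cost is $2.90.

$2.90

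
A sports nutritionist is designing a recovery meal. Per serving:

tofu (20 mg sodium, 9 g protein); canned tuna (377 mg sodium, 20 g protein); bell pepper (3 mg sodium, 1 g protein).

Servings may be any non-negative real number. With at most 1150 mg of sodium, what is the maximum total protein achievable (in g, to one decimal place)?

517.5 g

Protein per mg sodium: tofu 0.45, bell pepper 0.3333, canned tuna 0.05305.
With no serving limits, spend the whole sodium allowance on tofu: 1150 mg / 20 mg × 9 g = 517.5 g.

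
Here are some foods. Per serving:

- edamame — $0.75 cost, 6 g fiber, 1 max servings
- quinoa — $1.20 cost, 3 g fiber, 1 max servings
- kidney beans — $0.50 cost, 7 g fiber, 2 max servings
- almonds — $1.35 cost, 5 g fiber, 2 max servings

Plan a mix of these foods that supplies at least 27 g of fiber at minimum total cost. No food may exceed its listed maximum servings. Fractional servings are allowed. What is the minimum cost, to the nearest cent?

Cost per g of fiber: kidney beans $0.0714, edamame $0.1250, almonds $0.2700, quinoa $0.4000.
Take 2 servings of kidney beans: +14.0 g fiber for $1.00 (total $1.00, still need 13.0 g).
Take 1 serving of edamame: +6.0 g fiber for $0.75 (total $1.75, still need 7.0 g).
Take 1.4 servings of almonds: +7.0 g fiber for $1.89 (total $3.64, still need 0.0 g).
Greedy by cheapest-per-g is optimal for a single linear constraint, so the minimum cost is $3.64.

$3.64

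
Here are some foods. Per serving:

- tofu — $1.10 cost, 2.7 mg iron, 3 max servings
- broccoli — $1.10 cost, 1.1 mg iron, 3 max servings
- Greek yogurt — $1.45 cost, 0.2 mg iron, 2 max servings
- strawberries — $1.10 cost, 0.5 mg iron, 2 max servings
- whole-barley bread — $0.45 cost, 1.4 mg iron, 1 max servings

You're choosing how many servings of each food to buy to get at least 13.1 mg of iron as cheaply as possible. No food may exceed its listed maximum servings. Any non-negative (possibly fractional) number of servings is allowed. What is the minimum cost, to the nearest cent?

$7.71

Cost per mg of iron: whole-barley bread $0.3214, tofu $0.4074, broccoli $1.0000, strawberries $2.2000, Greek yogurt $7.2500.
Take 1 serving of whole-barley bread: +1.4 mg iron for $0.45 (total $0.45, still need 11.7 mg).
Take 3 servings of tofu: +8.1 mg iron for $3.30 (total $3.75, still need 3.6 mg).
Take 3 servings of broccoli: +3.3 mg iron for $3.30 (total $7.05, still need 0.3 mg).
Take 0.6 servings of strawberries: +0.3 mg iron for $0.66 (total $7.71, still need 0.0 mg).
Filling from the cheapest source first is optimal under one linear minimum: $7.71.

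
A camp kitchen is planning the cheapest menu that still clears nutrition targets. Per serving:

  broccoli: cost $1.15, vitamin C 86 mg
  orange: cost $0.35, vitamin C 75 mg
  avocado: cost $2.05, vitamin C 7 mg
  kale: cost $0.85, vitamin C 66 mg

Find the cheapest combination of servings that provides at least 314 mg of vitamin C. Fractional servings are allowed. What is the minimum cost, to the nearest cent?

Cost per mg of vitamin C: orange $0.0047, kale $0.0129, broccoli $0.0134, avocado $0.2929.
With no serving limits, use only orange: 314 mg / 75 mg = 4.187 servings × $0.35 = $1.47.

$1.47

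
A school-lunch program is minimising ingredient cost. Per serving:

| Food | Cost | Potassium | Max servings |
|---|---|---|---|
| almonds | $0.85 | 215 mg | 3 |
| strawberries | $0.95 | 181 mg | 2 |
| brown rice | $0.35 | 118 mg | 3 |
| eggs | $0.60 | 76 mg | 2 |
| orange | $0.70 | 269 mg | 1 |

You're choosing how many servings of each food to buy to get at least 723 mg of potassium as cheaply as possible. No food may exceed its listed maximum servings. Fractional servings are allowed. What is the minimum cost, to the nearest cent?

$2.15

Cost per mg of potassium: orange $0.0026, brown rice $0.0030, almonds $0.0040, strawberries $0.0052, eggs $0.0079.
Take 1 serving of orange: +269.0 mg potassium for $0.70 (total $0.70, still need 454.0 mg).
Take 3 servings of brown rice: +354.0 mg potassium for $1.05 (total $1.75, still need 100.0 mg).
Take 0.4651 servings of almonds: +100.0 mg potassium for $0.40 (total $2.15, still need 0.0 mg).
Greedy by cheapest-per-mg is optimal for a single linear constraint, so the minimum cost is $2.15.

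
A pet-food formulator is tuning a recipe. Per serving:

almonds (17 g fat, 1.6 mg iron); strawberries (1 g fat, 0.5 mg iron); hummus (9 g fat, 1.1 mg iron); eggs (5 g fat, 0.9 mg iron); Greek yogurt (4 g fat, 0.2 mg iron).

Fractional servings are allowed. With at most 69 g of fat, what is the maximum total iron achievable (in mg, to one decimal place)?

34.5 mg

Iron per g fat: strawberries 0.5, eggs 0.18, hummus 0.1222, almonds 0.09412, Greek yogurt 0.05.
With no serving limits, spend the whole fat allowance on strawberries: 69 g / 1 g × 0.5 mg = 34.5 mg.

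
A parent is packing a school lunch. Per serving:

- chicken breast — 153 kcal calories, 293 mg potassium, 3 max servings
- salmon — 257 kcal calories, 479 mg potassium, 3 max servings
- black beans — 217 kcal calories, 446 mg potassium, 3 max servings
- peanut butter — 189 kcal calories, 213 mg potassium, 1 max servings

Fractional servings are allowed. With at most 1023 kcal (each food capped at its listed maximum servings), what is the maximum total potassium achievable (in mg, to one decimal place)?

Potassium per kcal: black beans 2.055, chicken breast 1.915, salmon 1.864, peanut butter 1.127.
Take 3 servings of black beans: uses 651 kcal, +1338.0 mg potassium (running total 1338.0 mg).
Take 2.431 servings of chicken breast: uses 372 kcal, +712.4 mg potassium (running total 2050.4 mg).
Greedy by best ratio exhausts the calories allowance optimally: 2050.4 mg.

2050.4 mg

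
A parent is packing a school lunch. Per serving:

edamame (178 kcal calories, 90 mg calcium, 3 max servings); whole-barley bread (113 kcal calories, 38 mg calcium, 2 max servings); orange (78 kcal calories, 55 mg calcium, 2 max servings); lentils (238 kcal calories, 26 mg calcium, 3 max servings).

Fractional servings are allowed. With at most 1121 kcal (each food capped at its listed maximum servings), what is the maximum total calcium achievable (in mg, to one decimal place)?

478.4 mg

Calcium per kcal: orange 0.7051, edamame 0.5056, whole-barley bread 0.3363, lentils 0.1092.
Take 2 servings of orange: uses 156 kcal, +110.0 mg calcium (running total 110.0 mg).
Take 3 servings of edamame: uses 534 kcal, +270.0 mg calcium (running total 380.0 mg).
Take 2 servings of whole-barley bread: uses 226 kcal, +76.0 mg calcium (running total 456.0 mg).
Take 0.8613 servings of lentils: uses 205 kcal, +22.4 mg calcium (running total 478.4 mg).
Greedy by best ratio exhausts the calories allowance optimally: 478.4 mg.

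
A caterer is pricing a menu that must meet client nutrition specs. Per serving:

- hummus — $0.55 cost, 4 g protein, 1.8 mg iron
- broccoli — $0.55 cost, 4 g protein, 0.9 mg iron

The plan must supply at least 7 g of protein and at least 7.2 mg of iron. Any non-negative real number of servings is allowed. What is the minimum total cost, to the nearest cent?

Minimising a linear cost over {protein ≥ 7, iron ≥ 7.2, servings ≥ 0} — the optimum is at a vertex, using one or two foods.
hummus only: max(7/4, 7.2/1.8) = 4 servings → $2.20.
broccoli only: max(7/4, 7.2/0.9) = 8 servings → $4.40.
hummus + broccoli: intersection lies outside the first quadrant.
Cheapest feasible corner: $2.20.

$2.20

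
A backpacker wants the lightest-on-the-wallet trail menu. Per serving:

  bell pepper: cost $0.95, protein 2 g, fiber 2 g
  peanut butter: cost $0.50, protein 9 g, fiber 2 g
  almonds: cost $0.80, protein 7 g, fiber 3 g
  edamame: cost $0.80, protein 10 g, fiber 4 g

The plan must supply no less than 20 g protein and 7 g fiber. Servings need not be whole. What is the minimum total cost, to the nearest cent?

$1.46

This is a tiny linear program; its minimum lies at a vertex of the feasible set. List the vertices and price them.
bell pepper only: max(20/2, 7/2) = 10 servings → $9.50.
peanut butter only: max(20/9, 7/2) = 3.5 servings → $1.75.
almonds only: max(20/7, 7/3) = 2.857 servings → $2.29.
edamame only: max(20/10, 7/4) = 2 servings → $1.60.
bell pepper + peanut butter with both tight: 1.643 servings and 1.857 servings → $2.49.
bell pepper + almonds with both targets exact would need a negative amount; discard.
bell pepper + edamame: the both-tight solution has a negative serving — not a feasible corner.
peanut butter + almonds with both tight: 0.8462 servings and 1.769 servings → $1.84.
peanut butter + edamame with both tight: 0.625 servings and 1.438 servings → $1.46.
almonds + edamame with both targets exact would need a negative amount; discard.
The minimum over all feasible corners is $1.46.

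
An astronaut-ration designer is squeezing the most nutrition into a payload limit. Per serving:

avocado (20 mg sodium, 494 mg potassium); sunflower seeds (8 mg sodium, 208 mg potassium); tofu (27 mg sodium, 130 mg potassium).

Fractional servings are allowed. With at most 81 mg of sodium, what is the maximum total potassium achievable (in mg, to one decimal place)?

2106.0 mg

Potassium per mg sodium: sunflower seeds 26, avocado 24.7, tofu 4.815.
With no serving limits, spend the whole sodium allowance on sunflower seeds: 81 mg / 8 mg × 208 mg = 2106.0 mg.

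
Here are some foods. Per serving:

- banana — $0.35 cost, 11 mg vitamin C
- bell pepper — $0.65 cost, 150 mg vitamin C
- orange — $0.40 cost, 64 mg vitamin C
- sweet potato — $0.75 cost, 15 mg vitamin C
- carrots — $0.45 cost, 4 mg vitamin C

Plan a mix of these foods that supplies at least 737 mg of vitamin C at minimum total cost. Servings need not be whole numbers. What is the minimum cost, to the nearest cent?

Cost per mg of vitamin C: bell pepper $0.0043, orange $0.0063, banana $0.0318, sweet potato $0.0500, carrots $0.1125.
With no serving limits, use only bell pepper: 737 mg / 150 mg = 4.913 servings × $0.65 = $3.19.

$3.19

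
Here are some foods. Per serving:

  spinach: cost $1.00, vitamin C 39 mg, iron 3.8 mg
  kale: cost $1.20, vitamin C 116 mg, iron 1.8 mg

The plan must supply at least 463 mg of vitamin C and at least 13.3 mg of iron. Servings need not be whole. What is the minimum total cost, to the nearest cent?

Minimising a linear cost over {vitamin C ≥ 463, iron ≥ 13.3, servings ≥ 0} — the optimum is at a vertex, using one or two foods.
spinach only: max(463/39, 13.3/3.8) = 11.87 servings → $11.87.
kale only: max(463/116, 13.3/1.8) = 7.389 servings → $8.87.
spinach + kale with both tight: 1.914 servings and 3.348 servings → $5.93.
Cheapest feasible corner: $5.93.

$5.93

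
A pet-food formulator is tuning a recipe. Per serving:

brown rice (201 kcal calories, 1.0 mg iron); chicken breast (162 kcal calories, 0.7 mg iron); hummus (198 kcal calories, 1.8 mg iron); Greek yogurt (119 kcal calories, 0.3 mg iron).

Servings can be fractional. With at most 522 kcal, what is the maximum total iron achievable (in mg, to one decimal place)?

4.7 mg

Iron per kcal: hummus 0.009091, brown rice 0.004975, chicken breast 0.004321, Greek yogurt 0.002521.
With no serving limits, spend the whole calories allowance on hummus: 522 kcal / 198 kcal × 1.8 mg = 4.7 mg.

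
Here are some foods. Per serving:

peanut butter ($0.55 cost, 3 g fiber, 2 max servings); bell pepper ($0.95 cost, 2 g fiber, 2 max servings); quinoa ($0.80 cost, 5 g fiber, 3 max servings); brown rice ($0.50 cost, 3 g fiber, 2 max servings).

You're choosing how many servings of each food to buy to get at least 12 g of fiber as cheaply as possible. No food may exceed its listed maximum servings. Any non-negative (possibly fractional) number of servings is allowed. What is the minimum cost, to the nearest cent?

Cost per g of fiber: quinoa $0.1600, brown rice $0.1667, peanut butter $0.1833, bell pepper $0.4750.
Take 2.4 servings of quinoa: +12.0 g fiber for $1.92 (total $1.92, still need 0.0 g).
Filling from the cheapest source first is optimal under one linear minimum: $1.92.

$1.92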